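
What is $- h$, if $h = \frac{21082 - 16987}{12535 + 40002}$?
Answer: $- \frac{4095}{52537} \approx -0.077945$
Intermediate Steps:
$h = \frac{4095}{52537} \approx 0.077945$
$- h = \left(-1\right) \frac{4095}{52537} = - \frac{4095}{52537}$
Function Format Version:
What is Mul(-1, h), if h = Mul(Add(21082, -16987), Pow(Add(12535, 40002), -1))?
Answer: Rational(-4095, 52537) ≈ -0.077945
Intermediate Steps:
h = Rational(4095, 52537) (h = Mul(4095, Pow(52537, -1)) = Mul(4095, Rational(1, 52537)) = Rational(4095, 52537) ≈ 0.077945)
Mul(-1, h) = Mul(-1, Rational(4095, 52537)) = Rational(-4095, 52537)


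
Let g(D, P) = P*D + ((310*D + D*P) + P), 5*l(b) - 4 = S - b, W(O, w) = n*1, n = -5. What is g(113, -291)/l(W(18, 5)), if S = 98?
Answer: -155135/107 ≈ -1449.9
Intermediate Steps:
W(O, w) = -5 (W(O, w) = -5*1 = -5)
l(b) = 102/5 - b/5 (l(b) = ⅘ + (98 - b)/5 = ⅘ + (98/5 - b/5) = 102/5 - b/5)
g(D, P) = P + 310*D + 2*D*P (g(D, P) = D*P + (P + 310*D + D*P) = P + 310*D + 2*D*P)
g(113, -291)/l(W(18, 5)) = (-291 + 310*113 + 2*113*(-291))/(102/5 - ⅕*(-5)) = (-291 + 35030 - 65766)/(102/5 + 1) = -31027/107/5 = -31027*5/107 = -155135/107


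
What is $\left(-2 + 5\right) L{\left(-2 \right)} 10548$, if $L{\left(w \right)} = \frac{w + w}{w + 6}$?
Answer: $-31644$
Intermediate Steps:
$L{\left(w \right)} = \frac{2 w}{6 + w}$
$\left(-2 + 5\right) L{\left(-2 \right)} 10548 = \left(-2 + 5\right) 2 \left(-2\right) \frac{1}{6 - 2} \cdot 10548 = 3 \cdot 2 \left(-2\right) \frac{1}{4} \cdot 10548 = 3 \left(-1\right) 10548 = \left(-3\right) 10548 = -31644$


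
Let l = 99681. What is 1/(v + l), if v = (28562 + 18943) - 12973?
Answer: 1/134213 ≈ 7.4508e-6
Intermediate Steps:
v = 34532 (v = 47505 - 12973 = 34532)
1/(v + l) = 1/(34532 + 99681) = 1/134213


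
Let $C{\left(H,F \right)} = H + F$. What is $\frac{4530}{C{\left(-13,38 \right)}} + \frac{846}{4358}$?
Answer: $\frac{1976289}{10895} \approx 181.39$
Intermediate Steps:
$C{\left(H,F \right)} = F + H$
$\frac{4530}{C{\left(-13,38 \right)}} + \frac{846}{4358} = \frac{4530}{38 - 13} + \frac{846}{4358} = \frac{4530}{25} + 846 \cdot \frac{1}{4358} = 4530 \cdot \frac{1}{25} + \frac{423}{2179} = \frac{906}{5} + \frac{423}{2179} = \frac{1976289}{10895}$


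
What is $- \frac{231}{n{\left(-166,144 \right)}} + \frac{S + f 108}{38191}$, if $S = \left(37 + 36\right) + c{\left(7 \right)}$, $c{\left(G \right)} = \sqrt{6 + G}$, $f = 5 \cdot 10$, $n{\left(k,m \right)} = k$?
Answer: $\frac{9730639}{6339706} + \frac{\sqrt{13}}{38191} \approx 1.535$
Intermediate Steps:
$f = 50$
$S = 73 + \sqrt{13}$ ($S = \left(37 + 36\right) + \sqrt{6 + 7} = 73 + \sqrt{13} \approx 76.606$)
$- \frac{231}{n{\left(-166,144 \right)}} + \frac{S + f 108}{38191} = - \frac{231}{-166} + \frac{\left(73 + \sqrt{13}\right) + 50 \cdot 108}{38191} = \left(-231\right) \left(- \frac{1}{166}\right) + \left(\left(73 + \sqrt{13}\right) + 5400\right) \frac{1}{38191} = \frac{231}{166} + \left(5473 + \sqrt{13}\right) \frac{1}{38191} = \frac{231}{166} + \left(\frac{5473}{38191} + \frac{\sqrt{13}}{38191}\right) = \frac{9730639}{6339706} + \frac{\sqrt{13}}{38191}$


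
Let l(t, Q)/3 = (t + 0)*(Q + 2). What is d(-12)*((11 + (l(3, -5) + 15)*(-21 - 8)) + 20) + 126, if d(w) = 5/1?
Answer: 2021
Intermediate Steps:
d(w) = 5 (d(w) = 5*1 = 5)
l(t, Q) = 3*t*(2 + Q) (l(t, Q) = 3*((t + 0)*(Q + 2)) = 3*(t*(2 + Q)) = 3*t*(2 + Q))
d(-12)*((11 + (l(3, -5) + 15)*(-21 - 8)) + 20) + 126 = 5*((11 + (3*3*(2 - 5) + 15)*(-21 - 8)) + 20) + 126 = 5*((11 + (3*3*(-3) + 15)*(-29)) + 20) + 126 = 5*((11 + (-27 + 15)*(-29)) + 20) + 126 = 5*((11 - 12*(-29)) + 20) + 126 = 5*((11 + 348) + 20) + 126 = 5*(359 + 20) + 126 = 5*379 + 126 = 1895 + 126 = 2021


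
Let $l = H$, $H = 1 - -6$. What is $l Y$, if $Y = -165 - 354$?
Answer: $-3633$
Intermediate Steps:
$Y = -519$
$H = 7$ ($H = 1 + 6 = 7$)
$l = 7$
$l Y = 7 \left(-519\right) = -3633$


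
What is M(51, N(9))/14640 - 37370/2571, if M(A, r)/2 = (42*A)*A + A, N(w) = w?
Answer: 2481301/6273240 ≈ 0.39554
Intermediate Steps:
M(A, r) = 2*A + 84*A**2 (M(A, r) = 2*((42*A)*A + A) = 2*(42*A**2 + A) = 2*(A + 42*A**2) = 2*A + 84*A**2)
M(51, N(9))/14640 - 37370/2571 = (2*51*(1 + 42*51))/14640 - 37370/2571 = (2*51*(1 + 2142))*(1/14640) - 37370*1/2571 = (2*51*2143)*(1/14640) - 37370/2571 = 218586*(1/14640) - 37370/2571 = 36431/2440 - 37370/2571 = 2481301/6273240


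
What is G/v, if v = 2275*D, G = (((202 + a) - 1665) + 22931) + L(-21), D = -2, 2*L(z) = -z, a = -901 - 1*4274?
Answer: -32607/9100 ≈ -3.5832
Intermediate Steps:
a = -5175 (a = -901 - 4274 = -5175)
L(z) = -z/2 (L(z) = (-z)/2 = -z/2)
G = 32607/2 (G = (((202 - 5175) - 1665) + 22931) - ½*(-21) = ((-4973 - 1665) + 22931) + 21/2 = (-6638 + 22931) + 21/2 = 16293 + 21/2 = 32607/2 ≈ 16304.)
v = -4550 (v = 2275*(-2) = -4550)
G/v = (32607/2)/(-4550) = (32607/2)*(-1/4550) = -32607/9100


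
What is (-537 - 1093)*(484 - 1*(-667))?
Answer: -1876130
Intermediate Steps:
(-537 - 1093)*(484 - 1*(-667)) = -1630*(484 + 667) = -1630*1151 = -1876130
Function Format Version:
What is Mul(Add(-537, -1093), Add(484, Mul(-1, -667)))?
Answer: -1876130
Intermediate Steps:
Mul(Add(-537, -1093), Add(484, Mul(-1, -667))) = Mul(-1630, Add(484, 667)) = Mul(-1630, 1151) = -1876130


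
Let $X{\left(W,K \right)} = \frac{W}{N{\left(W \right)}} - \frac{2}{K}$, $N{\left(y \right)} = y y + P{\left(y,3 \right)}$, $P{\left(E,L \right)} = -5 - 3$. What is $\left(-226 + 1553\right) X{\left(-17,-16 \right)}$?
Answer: $\frac{192415}{2248} \approx 85.594$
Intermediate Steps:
$P{\left(E,L \right)} = -8$ ($P{\left(E,L \right)} = -5 - 3 = -8$)
$N{\left(y \right)} = -8 + y^{2}$ ($N{\left(y \right)} = y y - 8 = y^{2} - 8 = -8 + y^{2}$)
$X{\left(W,K \right)} = - \frac{2}{K} + \frac{W}{-8 + W^{2}}$ ($X{\left(W,K \right)} = \frac{W}{-8 + W^{2}} - \frac{2}{K} = - \frac{2}{K} + \frac{W}{-8 + W^{2}}$)
$\left(-226 + 1553\right) X{\left(-17,-16 \right)} = \left(-226 + 1553\right) \left(- \frac{2}{-16} - \frac{17}{-8 + \left(-17\right)^{2}}\right) = 1327 \left(\left(-2\right) \left(- \frac{1}{16}\right) - \frac{17}{-8 + 289}\right) = 1327 \left(\frac{1}{8} - \frac{17}{281}\right) = 1327 \cdot \frac{145}{2248} = \frac{192415}{2248}$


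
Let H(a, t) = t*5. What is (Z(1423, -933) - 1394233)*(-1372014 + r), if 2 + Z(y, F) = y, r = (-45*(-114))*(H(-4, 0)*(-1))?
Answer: 1910957563368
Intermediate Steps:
H(a, t) = 5*t
r = 0 (r = (-45*(-114))*((5*0)*(-1)) = 5130*(0*(-1)) = 5130*0 = 0)
Z(y, F) = -2 + y
(Z(1423, -933) - 1394233)*(-1372014 + r) = ((-2 + 1423) - 1394233)*(-1372014 + 0) = (1421 - 1394233)*(-1372014) = -1392812*(-1372014) = 1910957563368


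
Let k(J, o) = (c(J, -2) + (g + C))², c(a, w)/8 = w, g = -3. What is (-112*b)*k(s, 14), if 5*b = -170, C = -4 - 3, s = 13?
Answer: 2574208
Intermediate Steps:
C = -7
c(a, w) = 8*w
b = -34 (b = (⅕)*(-170) = -34)
k(J, o) = 676 (k(J, o) = (8*(-2) + (-3 - 7))² = (-16 - 10)² = (-26)² = 676)
(-112*b)*k(s, 14) = -112*(-34)*676 = 3808*676 = 2574208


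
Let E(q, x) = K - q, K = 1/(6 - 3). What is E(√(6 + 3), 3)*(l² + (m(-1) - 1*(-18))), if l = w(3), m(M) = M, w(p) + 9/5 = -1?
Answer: -1656/25 ≈ -66.240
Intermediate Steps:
w(p) = -14/5 (w(p) = -9/5 - 1 = -14/5)
l = -14/5 ≈ -2.8000
K = ⅓ (K = 1/3 = ⅓ ≈ 0.33333)
E(q, x) = ⅓ - q
E(√(6 + 3), 3)*(l² + (m(-1) - 1*(-18))) = (⅓ - √(6 + 3))*((-14/5)² + (-1 - 1*(-18))) = (⅓ - √9)*(196/25 + (-1 + 18)) = (⅓ - 1*3)*(196/25 + 17) = (⅓ - 3)*(621/25) = -8/3*621/25 = -1656/25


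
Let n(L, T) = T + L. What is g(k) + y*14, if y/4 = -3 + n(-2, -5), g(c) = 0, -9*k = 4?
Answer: -560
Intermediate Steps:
n(L, T) = L + T
k = -4/9 (k = -⅑*4 = -4/9 ≈ -0.44444)
y = -40 (y = 4*(-3 + (-2 - 5)) = 4*(-3 - 7) = 4*(-10) = -40)
g(k) + y*14 = 0 - 40*14 = 0 - 560 = -560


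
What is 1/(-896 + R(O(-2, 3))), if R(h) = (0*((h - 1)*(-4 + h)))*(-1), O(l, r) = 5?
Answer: -1/896 ≈ -0.0011161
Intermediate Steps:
R(h) = 0 (R(h) = (0*((-1 + h)*(-4 + h)))*(-1) = 0*(-1) = 0)
1/(-896 + R(O(-2, 3))) = 1/(-896 + 0) = 1/(-896) = -1/896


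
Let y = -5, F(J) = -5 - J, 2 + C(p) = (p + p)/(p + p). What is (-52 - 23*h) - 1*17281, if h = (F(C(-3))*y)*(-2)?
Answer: -16413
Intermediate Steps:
C(p) = -1 (C(p) = -2 + (p + p)/(p + p) = -2 + (2*p)/((2*p)) = -2 + (2*p)*(1/(2*p)) = -2 + 1 = -1)
h = -40 (h = ((-5 - 1*(-1))*(-5))*(-2) = ((-5 + 1)*(-5))*(-2) = -4*(-5)*(-2) = 20*(-2) = -40)
(-52 - 23*h) - 1*17281 = (-52 - 23*(-40)) - 1*17281 = (-52 + 920) - 17281 = 868 - 17281 = -16413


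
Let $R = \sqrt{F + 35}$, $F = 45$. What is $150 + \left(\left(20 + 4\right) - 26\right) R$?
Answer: $150 - 8 \sqrt{5} \approx 132.11$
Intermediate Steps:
$R = 4 \sqrt{5}$ ($R = \sqrt{45 + 35} = \sqrt{80} = 4 \sqrt{5} \approx 8.9443$)
$150 + \left(\left(20 + 4\right) - 26\right) R = 150 + \left(\left(20 + 4\right) - 26\right) 4 \sqrt{5} = 150 + \left(24 - 26\right) 4 \sqrt{5} = 150 - 2 \cdot 4 \sqrt{5} = 150 - 8 \sqrt{5}$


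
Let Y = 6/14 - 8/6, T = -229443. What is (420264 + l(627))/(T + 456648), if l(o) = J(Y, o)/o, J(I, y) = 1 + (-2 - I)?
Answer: 5533616086/2991608235 ≈ 1.8497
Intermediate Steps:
Y = -19/21 (Y = 6*(1/14) - 8*1/6 = 3/7 - 4/3 = -19/21 ≈ -0.90476)
J(I, y) = -1 - I
l(o) = -2/(21*o) (l(o) = (-1 - 1*(-19/21))/o = (-1 + 19/21)/o = -2/(21*o))
(420264 + l(627))/(T + 456648) = (420264 - 2/21/627)/(-229443 + 456648) = (420264 - 2/21*1/627)/227205 = (420264 - 2/13167)*(1/227205) = (5533616086/13167)*(1/227205) = 5533616086/2991608235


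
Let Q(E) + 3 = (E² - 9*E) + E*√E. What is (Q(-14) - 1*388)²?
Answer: 2017 + 1932*I*√14 ≈ 2017.0 + 7228.9*I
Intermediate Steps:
Q(E) = -3 + E² + E^(3/2) - 9*E (Q(E) = -3 + ((E² - 9*E) + E*√E) = -3 + ((E² - 9*E) + E^(3/2)) = -3 + (E² + E^(3/2) - 9*E) = -3 + E² + E^(3/2) - 9*E)
(Q(-14) - 1*388)² = ((-3 + (-14)² + (-14)^(3/2) - 9*(-14)) - 1*388)² = ((-3 + 196 - 14*I*√14 + 126) - 388)² = ((319 - 14*I*√14) - 388)² = (-69 - 14*I*√14)²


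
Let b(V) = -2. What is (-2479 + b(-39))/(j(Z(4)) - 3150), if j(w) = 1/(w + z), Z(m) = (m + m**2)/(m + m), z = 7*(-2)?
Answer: 57063/72452 ≈ 0.78760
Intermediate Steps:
z = -14
Z(m) = (m + m**2)/(2*m) (Z(m) = (m + m**2)/((2*m)) = (m + m**2)*(1/(2*m)) = (m + m**2)/(2*m))
j(w) = 1/(-14 + w) (j(w) = 1/(w - 14) = 1/(-14 + w))
(-2479 + b(-39))/(j(Z(4)) - 3150) = (-2479 - 2)/(1/(-14 + (1/2 + (1/2)*4)) - 3150) = -2481/(1/(-14 + (1/2 + 2)) - 3150) = -2481/(1/(-14 + 5/2) - 3150) = -2481/(1/(-23/2) - 3150) = -2481/(-2/23 - 3150) = -2481/(-72452/23) = -2481*(-23/72452) = 57063/72452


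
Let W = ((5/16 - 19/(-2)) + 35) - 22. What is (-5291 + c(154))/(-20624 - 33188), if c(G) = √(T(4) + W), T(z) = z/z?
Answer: 481/4892 - √381/215248 ≈ 0.098233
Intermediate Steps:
T(z) = 1
W = 365/16 (W = ((5*(1/16) - 19*(-½)) + 35) - 22 = ((5/16 + 19/2) + 35) - 22 = (157/16 + 35) - 22 = 717/16 - 22 = 365/16 ≈ 22.813)
c(G) = √381/4 (c(G) = √(1 + 365/16) = √(381/16) = √381/4)
(-5291 + c(154))/(-20624 - 33188) = (-5291 + √381/4)/(-20624 - 33188) = (-5291 + √381/4)/(-53812) = (-5291 + √381/4)*(-1/53812) = 481/4892 - √381/215248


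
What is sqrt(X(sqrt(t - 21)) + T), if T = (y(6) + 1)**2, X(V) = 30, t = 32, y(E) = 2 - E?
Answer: sqrt(39) ≈ 6.2450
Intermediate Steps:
T = 9 (T = ((2 - 1*6) + 1)**2 = ((2 - 6) + 1)**2 = (-4 + 1)**2 = (-3)**2 = 9)
sqrt(X(sqrt(t - 21)) + T) = sqrt(30 + 9) = sqrt(39)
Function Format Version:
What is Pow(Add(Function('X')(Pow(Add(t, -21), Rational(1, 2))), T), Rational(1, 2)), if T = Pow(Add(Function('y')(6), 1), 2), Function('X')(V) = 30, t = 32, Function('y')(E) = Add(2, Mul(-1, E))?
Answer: Pow(39, Rational(1, 2)) ≈ 6.2450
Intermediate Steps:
T = 9 (T = Pow(Add(Add(2, Mul(-1, 6)), 1), 2) = Pow(Add(Add(2, -6), 1), 2) = Pow(Add(-4, 1), 2) = Pow(-3, 2) = 9)
Pow(Add(Function('X')(Pow(Add(t, -21), Rational(1, 2))), T), Rational(1, 2)) = Pow(Add(30, 9), Rational(1, 2)) = Pow(39, Rational(1, 2))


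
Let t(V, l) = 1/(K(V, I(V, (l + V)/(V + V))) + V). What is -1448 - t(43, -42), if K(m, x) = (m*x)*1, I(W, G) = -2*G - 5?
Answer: -250503/173 ≈ -1448.0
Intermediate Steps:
I(W, G) = -5 - 2*G
K(m, x) = m*x
t(V, l) = 1/(V + V*(-5 - (V + l)/V)) (t(V, l) = 1/(V*(-5 - 2*(l + V)/(V + V)) + V) = 1/(V*(-5 - 2*(V + l)/(2*V)) + V) = 1/(V*(-5 - 2*(V + l)*1/(2*V)) + V) = 1/(V*(-5 - (V + l)/V) + V) = 1/(V + V*(-5 - (V + l)/V)))
-1448 - t(43, -42) = -1448 - (-1)/(-42 + 5*43) = -1448 - (-1)/(-42 + 215) = -1448 - (-1)/173 = -1448 - 1*(-1/173) = -1448 + 1/173 = -250503/173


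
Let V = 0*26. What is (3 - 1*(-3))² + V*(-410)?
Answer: 36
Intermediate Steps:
V = 0
(3 - 1*(-3))² + V*(-410) = (3 - 1*(-3))² + 0*(-410) = (3 + 3)² + 0 = 6² + 0 = 36 + 0 = 36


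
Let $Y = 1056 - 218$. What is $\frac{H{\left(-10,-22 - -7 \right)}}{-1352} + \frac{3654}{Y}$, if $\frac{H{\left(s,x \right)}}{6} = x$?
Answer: $\frac{1253907}{283244} \approx 4.4269$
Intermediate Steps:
$Y = 838$ ($Y = 1056 - 218 = 838$)
$H{\left(s,x \right)} = 6 x$
$\frac{H{\left(-10,-22 - -7 \right)}}{-1352} + \frac{3654}{Y} = \frac{6 \left(-22 - -7\right)}{-1352} + \frac{3654}{838} = 6 \left(-22 + 7\right) \left(- \frac{1}{1352}\right) + 3654 \cdot \frac{1}{838} = 6 \left(-15\right) \left(- \frac{1}{1352}\right) + \frac{1827}{419} = \left(-90\right) \left(- \frac{1}{1352}\right) + \frac{1827}{419} = \frac{45}{676} + \frac{1827}{419} = \frac{1253907}{283244}$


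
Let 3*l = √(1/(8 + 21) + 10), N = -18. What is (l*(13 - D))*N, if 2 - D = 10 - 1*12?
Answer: -54*√8439/29 ≈ -171.06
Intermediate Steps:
l = √8439/87 (l = √(1/(8 + 21) + 10)/3 = √(1/29 + 10)/3 = √(291/29)/3 = (√8439/29)/3 = √8439/87 ≈ 1.0559)
D = 4 (D = 2 - (10 - 1*12) = 2 - (10 - 12) = 2 - 1*(-2) = 2 + 2 = 4)
(l*(13 - D))*N = ((√8439/87)*(13 - 1*4))*(-18) = ((√8439/87)*(13 - 4))*(-18) = ((√8439/87)*9)*(-18) = (3*√8439/29)*(-18) = -54*√8439/29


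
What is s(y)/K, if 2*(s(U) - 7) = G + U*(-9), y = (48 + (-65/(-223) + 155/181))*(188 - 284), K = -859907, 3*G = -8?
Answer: -2571631355/104125278723 ≈ -0.024697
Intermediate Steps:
G = -8/3 (G = (1/3)*(-8) = -8/3 ≈ -2.6667)
y = -190440384/40363 (y = (48 + (-65*(-1/223) + 155*(1/181)))*(-96) = (48 + (65/223 + 155/181))*(-96) = (48 + 46330/40363)*(-96) = (1983754/40363)*(-96) = -190440384/40363 ≈ -4718.2)
s(U) = 17/3 - 9*U/2 (s(U) = 7 + (-8/3 + U*(-9))/2 = 7 + (-8/3 - 9*U)/2 = 7 + (-4/3 - 9*U/2) = 17/3 - 9*U/2)
s(y)/K = (17/3 - 9/2*(-190440384/40363))/(-859907) = (17/3 + 856981728/40363)*(-1/859907) = (2571631355/121089)*(-1/859907) = -2571631355/104125278723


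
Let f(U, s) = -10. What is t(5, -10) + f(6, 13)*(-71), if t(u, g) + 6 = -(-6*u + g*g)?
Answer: 634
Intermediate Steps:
t(u, g) = -6 - g² + 6*u (t(u, g) = -6 - (-6*u + g*g) = -6 - (-6*u + g²) = -6 - (g² - 6*u) = -6 + (-g² + 6*u) = -6 - g² + 6*u)
t(5, -10) + f(6, 13)*(-71) = (-6 - 1*(-10)² + 6*5) - 10*(-71) = (-6 - 1*100 + 30) + 710 = (-6 - 100 + 30) + 710 = -76 + 710 = 634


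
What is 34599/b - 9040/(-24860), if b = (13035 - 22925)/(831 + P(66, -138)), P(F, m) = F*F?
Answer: -1974075583/108790 ≈ -18146.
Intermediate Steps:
P(F, m) = F**2
b = -9890/5187 (b = (13035 - 22925)/(831 + 66**2) = -9890/(831 + 4356) = -9890/5187 ≈ -1.9067)
34599/b - 9040/(-24860) = 34599/(-9890/5187) - 9040/(-24860) = 34599*(-5187/9890) - 9040*(-1/24860) = -179465013/9890 + 4/11 = -1974075583/108790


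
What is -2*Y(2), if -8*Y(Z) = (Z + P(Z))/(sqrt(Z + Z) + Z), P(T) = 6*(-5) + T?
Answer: -13/8 ≈ -1.6250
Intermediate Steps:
P(T) = -30 + T
Y(Z) = -(-30 + 2*Z)/(8*(Z + sqrt(2)*sqrt(Z))) (Y(Z) = -(Z + (-30 + Z))/(8*(sqrt(Z + Z) + Z)) = -(-30 + 2*Z)/(8*(sqrt(2*Z) + Z)) = -(-30 + 2*Z)/(8*(sqrt(2)*sqrt(Z) + Z)) = -(-30 + 2*Z)/(8*(Z + sqrt(2)*sqrt(Z))))
-2*Y(2) = -(15 - 1*2)/(2*(2 + sqrt(2)*sqrt(2))) = -(15 - 2)/(2*(2 + 2)) = -13/(2*4) = -2*13/16 = -13/8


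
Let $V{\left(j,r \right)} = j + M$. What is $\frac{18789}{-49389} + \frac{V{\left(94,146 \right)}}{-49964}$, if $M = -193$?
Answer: $- \frac{311294695}{822557332} \approx -0.37845$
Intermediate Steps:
$V{\left(j,r \right)} = -193 + j$ ($V{\left(j,r \right)} = j - 193 = -193 + j$)
$\frac{18789}{-49389} + \frac{V{\left(94,146 \right)}}{-49964} = \frac{18789}{-49389} + \frac{-193 + 94}{-49964} = 18789 \left(- \frac{1}{49389}\right) - - \frac{99}{49964} = - \frac{6263}{16463} + \frac{99}{49964} = - \frac{311294695}{822557332}$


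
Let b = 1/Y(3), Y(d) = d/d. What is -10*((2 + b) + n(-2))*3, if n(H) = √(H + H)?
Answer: -90 - 60*I ≈ -90.0 - 60.0*I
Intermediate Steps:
Y(d) = 1
b = 1 (b = 1/1 = 1)
n(H) = √2*√H (n(H) = √(2*H) = √2*√H)
-10*((2 + b) + n(-2))*3 = -10*((2 + 1) + √2*√(-2))*3 = -10*(3 + √2*(I*√2))*3 = -10*(3 + 2*I)*3 = -10*(9 + 6*I) = -90 - 60*I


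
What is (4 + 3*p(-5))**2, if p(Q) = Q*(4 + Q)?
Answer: 361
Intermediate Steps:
(4 + 3*p(-5))**2 = (4 + 3*(-5*(4 - 5)))**2 = (4 + 3*(-5*(-1)))**2 = (4 + 3*5)**2 = (4 + 15)**2 = 19**2 = 361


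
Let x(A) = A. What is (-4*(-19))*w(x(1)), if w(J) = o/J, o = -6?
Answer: -456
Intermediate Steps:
w(J) = -6/J
(-4*(-19))*w(x(1)) = (-4*(-19))*(-6/1) = 76*(-6*1) = 76*(-6) = -456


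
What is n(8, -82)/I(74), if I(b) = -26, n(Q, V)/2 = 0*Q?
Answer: 0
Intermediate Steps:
n(Q, V) = 0 (n(Q, V) = 2*(0*Q) = 2*0 = 0)
n(8, -82)/I(74) = 0/(-26) = 0*(-1/26) = 0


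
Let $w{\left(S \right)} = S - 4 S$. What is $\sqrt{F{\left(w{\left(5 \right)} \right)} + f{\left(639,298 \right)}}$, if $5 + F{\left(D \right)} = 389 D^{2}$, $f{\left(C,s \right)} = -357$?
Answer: $\sqrt{87163} \approx 295.23$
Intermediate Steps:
$w{\left(S \right)} = - 3 S$
$F{\left(D \right)} = -5 + 389 D^{2}$
$\sqrt{F{\left(w{\left(5 \right)} \right)} + f{\left(639,298 \right)}} = \sqrt{\left(-5 + 389 \left(\left(-3\right) 5\right)^{2}\right) - 357} = \sqrt{\left(-5 + 389 \left(-15\right)^{2}\right) - 357} = \sqrt{\left(-5 + 389 \cdot 225\right) - 357} = \sqrt{\left(-5 + 87525\right) - 357} = \sqrt{87520 - 357} = \sqrt{87163}$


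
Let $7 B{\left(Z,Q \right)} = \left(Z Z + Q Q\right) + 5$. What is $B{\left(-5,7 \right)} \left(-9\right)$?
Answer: $- \frac{711}{7} \approx -101.57$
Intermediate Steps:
$B{\left(Z,Q \right)} = \frac{5}{7} + \frac{Q^{2}}{7} + \frac{Z^{2}}{7}$ ($B{\left(Z,Q \right)} = \frac{\left(Z Z + Q Q\right) + 5}{7} = \frac{\left(Z^{2} + Q^{2}\right) + 5}{7} = \frac{\left(Q^{2} + Z^{2}\right) + 5}{7} = \frac{5 + Q^{2} + Z^{2}}{7} = \frac{5}{7} + \frac{Q^{2}}{7} + \frac{Z^{2}}{7}$)
$B{\left(-5,7 \right)} \left(-9\right) = \left(\frac{5}{7} + \frac{7^{2}}{7} + \frac{\left(-5\right)^{2}}{7}\right) \left(-9\right) = \left(\frac{5}{7} + \frac{1}{7} \cdot 49 + \frac{1}{7} \cdot 25\right) \left(-9\right) = \left(\frac{5}{7} + 7 + \frac{25}{7}\right) \left(-9\right) = \frac{79}{7} \left(-9\right) = - \frac{711}{7}$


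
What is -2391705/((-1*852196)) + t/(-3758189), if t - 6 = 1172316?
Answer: 7989431303133/3202713633044 ≈ 2.4946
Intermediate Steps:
t = 1172322 (t = 6 + 1172316 = 1172322)
-2391705/((-1*852196)) + t/(-3758189) = -2391705/((-1*852196)) + 1172322/(-3758189) = -2391705/(-852196) + 1172322*(-1/3758189) = -2391705*(-1/852196) - 1172322/3758189 = 2391705/852196 - 1172322/3758189 = 7989431303133/3202713633044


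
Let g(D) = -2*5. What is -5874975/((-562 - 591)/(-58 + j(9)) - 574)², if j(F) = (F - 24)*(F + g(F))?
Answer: -1206980975/61512649 ≈ -19.622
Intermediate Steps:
g(D) = -10
j(F) = (-24 + F)*(-10 + F) (j(F) = (F - 24)*(F - 10) = (-24 + F)*(-10 + F))
-5874975/((-562 - 591)/(-58 + j(9)) - 574)² = -5874975/((-562 - 591)/(-58 + (240 + 9² - 34*9)) - 574)² = -5874975/(-1153/(-58 + (240 + 81 - 306)) - 574)² = -5874975/(-1153/(-58 + 15) - 574)² = -5874975/(-1153/(-43) - 574)² = -5874975/(-1153*(-1/43) - 574)² = -5874975/(1153/43 - 574)² = -5874975/((-23529/43)²) = -5874975/553613841/1849 = -5874975*1849/553613841 = -1206980975/61512649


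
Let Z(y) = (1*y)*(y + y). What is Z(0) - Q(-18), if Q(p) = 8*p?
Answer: 144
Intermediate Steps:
Z(y) = 2*y² (Z(y) = y*(2*y) = 2*y²)
Z(0) - Q(-18) = 2*0² - 8*(-18) = 2*0 - 1*(-144) = 0 + 144 = 144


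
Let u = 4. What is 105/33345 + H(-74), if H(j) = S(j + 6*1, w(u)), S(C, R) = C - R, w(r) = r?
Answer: -160049/2223 ≈ -71.997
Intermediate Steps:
H(j) = 2 + j (H(j) = (j + 6*1) - 1*4 = (j + 6) - 4 = (6 + j) - 4 = 2 + j)
105/33345 + H(-74) = 105/33345 + (2 - 74) = 105*(1/33345) - 72 = 7/2223 - 72 = -160049/2223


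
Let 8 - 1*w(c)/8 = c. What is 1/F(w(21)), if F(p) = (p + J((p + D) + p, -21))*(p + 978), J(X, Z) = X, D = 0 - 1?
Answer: -1/273562 ≈ -3.6555e-6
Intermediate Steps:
w(c) = 64 - 8*c
D = -1
F(p) = (-1 + 3*p)*(978 + p) (F(p) = (p + ((p - 1) + p))*(p + 978) = (p + ((-1 + p) + p))*(978 + p) = (p + (-1 + 2*p))*(978 + p) = (-1 + 3*p)*(978 + p))
1/F(w(21)) = 1/(-978 + 3*(64 - 8*21)² + 2933*(64 - 8*21)) = 1/(-978 + 3*(64 - 168)² + 2933*(64 - 168)) = 1/(-978 + 3*(-104)² + 2933*(-104)) = 1/(-978 + 3*10816 - 305032) = 1/(-978 + 32448 - 305032) = 1/(-273562) = -1/273562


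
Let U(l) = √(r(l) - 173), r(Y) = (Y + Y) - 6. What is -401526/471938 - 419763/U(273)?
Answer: -200763/235969 - 419763*√367/367 ≈ -21912.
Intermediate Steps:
r(Y) = -6 + 2*Y (r(Y) = 2*Y - 6 = -6 + 2*Y)
U(l) = √(-179 + 2*l) (U(l) = √((-6 + 2*l) - 173) = √(-179 + 2*l))
-401526/471938 - 419763/U(273) = -401526/471938 - 419763/√(-179 + 2*273) = -401526*1/471938 - 419763/√(-179 + 546) = -200763/235969 - 419763*√367/367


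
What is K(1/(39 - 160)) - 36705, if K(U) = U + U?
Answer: -4441307/121 ≈ -36705.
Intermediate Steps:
K(U) = 2*U
K(1/(39 - 160)) - 36705 = 2/(39 - 160) - 36705 = 2/(-121) - 36705 = 2*(-1/121) - 36705 = -2/121 - 36705 = -4441307/121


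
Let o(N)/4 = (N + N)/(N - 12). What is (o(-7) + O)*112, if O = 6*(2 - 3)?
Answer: -6496/19 ≈ -341.89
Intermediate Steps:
o(N) = 8*N/(-12 + N) (o(N) = 4*((N + N)/(N - 12)) = 4*((2*N)/(-12 + N)) = 4*(2*N/(-12 + N)) = 8*N/(-12 + N))
O = -6 (O = 6*(-1) = -6)
(o(-7) + O)*112 = (8*(-7)/(-12 - 7) - 6)*112 = (8*(-7)/(-19) - 6)*112 = (8*(-7)*(-1/19) - 6)*112 = (56/19 - 6)*112 = -58/19*112 = -6496/19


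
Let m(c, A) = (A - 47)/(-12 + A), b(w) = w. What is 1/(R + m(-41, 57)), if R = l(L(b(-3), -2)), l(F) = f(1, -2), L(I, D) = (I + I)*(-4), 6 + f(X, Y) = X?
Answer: -9/43 ≈ -0.20930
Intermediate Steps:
f(X, Y) = -6 + X
L(I, D) = -8*I (L(I, D) = (2*I)*(-4) = -8*I)
m(c, A) = (-47 + A)/(-12 + A)
l(F) = -5 (l(F) = -6 + 1 = -5)
R = -5
1/(R + m(-41, 57)) = 1/(-5 + (-47 + 57)/(-12 + 57)) = 1/(-5 + 10/45) = 1/(-5 + (1/45)*10) = 1/(-5 + 2/9) = 1/(-43/9) = -9/43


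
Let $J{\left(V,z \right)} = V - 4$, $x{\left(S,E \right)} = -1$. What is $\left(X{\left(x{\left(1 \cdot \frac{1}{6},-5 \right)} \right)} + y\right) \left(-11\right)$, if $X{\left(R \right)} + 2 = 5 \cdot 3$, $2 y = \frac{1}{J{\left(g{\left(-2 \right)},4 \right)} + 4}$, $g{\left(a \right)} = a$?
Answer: $- \frac{561}{4} \approx -140.25$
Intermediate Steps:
$J{\left(V,z \right)} = -4 + V$
$y = - \frac{1}{4}$ ($y = \frac{1}{2 \left(\left(-4 - 2\right) + 4\right)} = \frac{1}{2 \left(-6 + 4\right)} = \frac{1}{2 \left(-2\right)} = \frac{1}{2} \left(- \frac{1}{2}\right) = - \frac{1}{4} \approx -0.25$)
$X{\left(R \right)} = 13$ ($X{\left(R \right)} = -2 + 5 \cdot 3 = -2 + 15 = 13$)
$\left(X{\left(x{\left(1 \cdot \frac{1}{6},-5 \right)} \right)} + y\right) \left(-11\right) = \left(13 - \frac{1}{4}\right) \left(-11\right) = \frac{51}{4} \left(-11\right) = - \frac{561}{4}$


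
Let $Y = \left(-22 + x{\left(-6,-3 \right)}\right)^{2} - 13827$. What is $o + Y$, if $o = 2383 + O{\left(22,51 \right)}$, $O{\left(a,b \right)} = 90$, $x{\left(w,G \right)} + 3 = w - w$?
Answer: $-10729$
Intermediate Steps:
$x{\left(w,G \right)} = -3$ ($x{\left(w,G \right)} = -3 + \left(w - w\right) = -3 + 0 = -3$)
$Y = -13202$ ($Y = \left(-22 - 3\right)^{2} - 13827 = \left(-25\right)^{2} - 13827 = 625 - 13827 = -13202$)
$o = 2473$ ($o = 2383 + 90 = 2473$)
$o + Y = 2473 - 13202 = -10729$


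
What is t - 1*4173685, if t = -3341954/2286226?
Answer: -4770995252382/1143113 ≈ -4.1737e+6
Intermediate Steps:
t = -1670977/1143113 (t = -3341954*1/2286226 = -1670977/1143113 ≈ -1.4618)
t - 1*4173685 = -1670977/1143113 - 1*4173685 = -1670977/1143113 - 4173685 = -4770995252382/1143113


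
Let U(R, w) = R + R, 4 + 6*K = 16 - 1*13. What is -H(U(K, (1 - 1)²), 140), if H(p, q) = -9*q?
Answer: 1260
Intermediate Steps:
K = -⅙ (K = -⅔ + (16 - 1*13)/6 = -⅔ + (16 - 13)/6 = -⅔ + (⅙)*3 = -⅔ + ½ = -⅙ ≈ -0.16667)
U(R, w) = 2*R
-H(U(K, (1 - 1)²), 140) = -(-9)*140 = -1*(-1260) = 1260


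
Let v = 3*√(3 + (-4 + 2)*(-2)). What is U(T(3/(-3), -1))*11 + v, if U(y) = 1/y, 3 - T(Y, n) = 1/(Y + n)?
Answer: 22/7 + 3*√7 ≈ 11.080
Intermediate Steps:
T(Y, n) = 3 - 1/(Y + n)
v = 3*√7 (v = 3*√(3 - 2*(-2)) = 3*√(3 + 4) = 3*√7 ≈ 7.9373)
U(T(3/(-3), -1))*11 + v = 11/((-1 + 3*(3/(-3)) + 3*(-1))/(3/(-3) - 1)) + 3*√7 = 11/((-1 + 3*(3*(-⅓)) - 3)/(3*(-⅓) - 1)) + 3*√7 = 11/((-1 + 3*(-1) - 3)/(-1 - 1)) + 3*√7 = 11/((-1 - 3 - 3)/(-2)) + 3*√7 = 11/(-½*(-7)) + 3*√7 = 11/(7/2) + 3*√7 = (2/7)*11 + 3*√7 = 22/7 + 3*√7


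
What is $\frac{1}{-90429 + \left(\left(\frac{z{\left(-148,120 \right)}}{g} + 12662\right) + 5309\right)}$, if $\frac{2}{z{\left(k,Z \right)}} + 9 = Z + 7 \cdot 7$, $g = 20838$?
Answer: $- \frac{1667040}{120790384319} \approx -1.3801 \cdot 10^{-5}$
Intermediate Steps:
$z{\left(k,Z \right)} = \frac{2}{40 + Z}$ ($z{\left(k,Z \right)} = \frac{2}{-9 + \left(Z + 7 \cdot 7\right)} = \frac{2}{-9 + \left(Z + 49\right)} = \frac{2}{-9 + \left(49 + Z\right)} = \frac{2}{40 + Z}$)
$\frac{1}{-90429 + \left(\left(\frac{z{\left(-148,120 \right)}}{g} + 12662\right) + 5309\right)} = \frac{1}{-90429 + \left(\left(\frac{2 \frac{1}{40 + 120}}{20838} + 12662\right) + 5309\right)} = \frac{1}{-90429 + \left(\left(\frac{2}{160} \cdot \frac{1}{20838} + 12662\right) + 5309\right)} = \frac{1}{-90429 + \left(\left(2 \cdot \frac{1}{160} \cdot \frac{1}{20838} + 12662\right) + 5309\right)} = \frac{1}{-90429 + \left(\left(\frac{1}{80} \cdot \frac{1}{20838} + 12662\right) + 5309\right)} = \frac{1}{-90429 + \left(\left(\frac{1}{1667040} + 12662\right) + 5309\right)} = \frac{1}{-90429 + \left(\frac{21108060481}{1667040} + 5309\right)} = \frac{1}{-90429 + \frac{29958375841}{1667040}} = \frac{1}{- \frac{120790384319}{1667040}} = - \frac{1667040}{120790384319}$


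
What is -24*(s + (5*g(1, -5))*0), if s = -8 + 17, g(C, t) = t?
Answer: -216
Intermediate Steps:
s = 9
-24*(s + (5*g(1, -5))*0) = -24*(9 + (5*(-5))*0) = -24*(9 - 25*0) = -24*(9 + 0) = -24*9 = -216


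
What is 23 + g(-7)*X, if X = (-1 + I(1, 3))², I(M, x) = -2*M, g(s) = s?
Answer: -40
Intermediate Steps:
X = 9 (X = (-1 - 2*1)² = (-1 - 2)² = (-3)² = 9)
23 + g(-7)*X = 23 - 7*9 = 23 - 63 = -40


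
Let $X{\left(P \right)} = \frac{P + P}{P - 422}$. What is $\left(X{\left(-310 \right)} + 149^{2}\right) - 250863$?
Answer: $- \frac{41844991}{183} \approx -2.2866 \cdot 10^{5}$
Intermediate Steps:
$X{\left(P \right)} = \frac{2 P}{-422 + P}$
$\left(X{\left(-310 \right)} + 149^{2}\right) - 250863 = \left(2 \left(-310\right) \frac{1}{-422 - 310} + 149^{2}\right) - 250863 = \left(2 \left(-310\right) \frac{1}{-732} + 22201\right) - 250863 = \left(2 \left(-310\right) \left(- \frac{1}{732}\right) + 22201\right) - 250863 = \left(\frac{155}{183} + 22201\right) - 250863 = \frac{4062938}{183} - 250863 = - \frac{41844991}{183}$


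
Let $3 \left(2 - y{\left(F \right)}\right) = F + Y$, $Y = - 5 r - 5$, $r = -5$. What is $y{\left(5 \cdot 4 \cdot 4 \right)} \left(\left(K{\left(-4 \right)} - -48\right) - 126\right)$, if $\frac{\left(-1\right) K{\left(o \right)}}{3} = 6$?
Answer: $3008$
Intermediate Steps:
$K{\left(o \right)} = -18$ ($K{\left(o \right)} = \left(-3\right) 6 = -18$)
$Y = 20$ ($Y = \left(-5\right) \left(-5\right) - 5 = 25 - 5 = 20$)
$y{\left(F \right)} = - \frac{14}{3} - \frac{F}{3}$ ($y{\left(F \right)} = 2 - \frac{F + 20}{3} = 2 - \frac{20 + F}{3} = 2 - \left(\frac{20}{3} + \frac{F}{3}\right) = - \frac{14}{3} - \frac{F}{3}$)
$y{\left(5 \cdot 4 \cdot 4 \right)} \left(\left(K{\left(-4 \right)} - -48\right) - 126\right) = \left(- \frac{14}{3} - \frac{5 \cdot 4 \cdot 4}{3}\right) \left(\left(-18 - -48\right) - 126\right) = \left(- \frac{14}{3} - \frac{20 \cdot 4}{3}\right) \left(\left(-18 + 48\right) - 126\right) = \left(- \frac{14}{3} - \frac{80}{3}\right) \left(30 - 126\right) = \left(- \frac{14}{3} - \frac{80}{3}\right) \left(-96\right) = \left(- \frac{94}{3}\right) \left(-96\right) = 3008$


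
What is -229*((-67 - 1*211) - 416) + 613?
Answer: 159539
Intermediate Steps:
-229*((-67 - 1*211) - 416) + 613 = -229*((-67 - 211) - 416) + 613 = -229*(-278 - 416) + 613 = -229*(-694) + 613 = 158926 + 613 = 159539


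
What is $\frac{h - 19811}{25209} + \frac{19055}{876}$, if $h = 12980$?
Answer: $\frac{52708171}{2453676} \approx 21.481$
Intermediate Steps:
$\frac{h - 19811}{25209} + \frac{19055}{876} = \frac{12980 - 19811}{25209} + \frac{19055}{876} = \left(-6831\right) \frac{1}{25209} + 19055 \cdot \frac{1}{876} = - \frac{759}{2801} + \frac{19055}{876} = \frac{52708171}{2453676}$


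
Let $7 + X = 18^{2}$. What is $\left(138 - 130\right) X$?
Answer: $2536$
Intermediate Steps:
$X = 317$ ($X = -7 + 18^{2} = -7 + 324 = 317$)
$\left(138 - 130\right) X = \left(138 - 130\right) 317 = 8 \cdot 317 = 2536$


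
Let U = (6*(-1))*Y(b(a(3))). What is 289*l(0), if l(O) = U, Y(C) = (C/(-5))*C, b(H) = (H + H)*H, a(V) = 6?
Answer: 8989056/5 ≈ 1.7978e+6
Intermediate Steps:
b(H) = 2*H² (b(H) = (2*H)*H = 2*H²)
Y(C) = -C²/5 (Y(C) = (C*(-⅕))*C = (-C/5)*C = -C²/5)
U = 31104/5 (U = (6*(-1))*(-(2*6²)²/5) = -(-6)*(2*36)²/5 = -(-6)*72²/5 = -(-6)*5184/5 = -6*(-5184/5) = 31104/5 ≈ 6220.8)
l(O) = 31104/5
289*l(0) = 289*(31104/5) = 8989056/5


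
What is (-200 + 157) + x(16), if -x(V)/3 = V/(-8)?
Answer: -37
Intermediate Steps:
x(V) = 3*V/8 (x(V) = -3*V/(-8) = -3*V*(-1)/8 = -(-3)*V/8 = 3*V/8)
(-200 + 157) + x(16) = (-200 + 157) + (3/8)*16 = -43 + 6 = -37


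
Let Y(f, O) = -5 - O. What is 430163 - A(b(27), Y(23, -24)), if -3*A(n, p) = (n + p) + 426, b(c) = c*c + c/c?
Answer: 1291664/3 ≈ 4.3055e+5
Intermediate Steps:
b(c) = 1 + c² (b(c) = c² + 1 = 1 + c²)
A(n, p) = -142 - n/3 - p/3 (A(n, p) = -((n + p) + 426)/3 = -(426 + n + p)/3 = -142 - n/3 - p/3)
430163 - A(b(27), Y(23, -24)) = 430163 - (-142 - (1 + 27²)/3 - (-5 - 1*(-24))/3) = 430163 - (-142 - (1 + 729)/3 - (-5 + 24)/3) = 430163 - (-142 - ⅓*730 - ⅓*19) = 430163 - (-142 - 730/3 - 19/3) = 430163 - 1*(-1175/3) = 430163 + 1175/3 = 1291664/3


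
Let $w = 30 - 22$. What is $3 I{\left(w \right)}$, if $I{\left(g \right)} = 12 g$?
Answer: $288$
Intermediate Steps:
$w = 8$
$3 I{\left(w \right)} = 3 \cdot 12 \cdot 8 = 3 \cdot 96 = 288$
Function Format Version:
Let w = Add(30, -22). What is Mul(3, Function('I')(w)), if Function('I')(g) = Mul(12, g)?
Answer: 288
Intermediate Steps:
w = 8
Mul(3, Function('I')(w)) = Mul(3, Mul(12, 8)) = Mul(3, 96) = 288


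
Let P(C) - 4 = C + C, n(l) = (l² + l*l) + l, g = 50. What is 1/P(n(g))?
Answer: 1/10104 ≈ 9.8971e-5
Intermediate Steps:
n(l) = l + 2*l² (n(l) = (l² + l²) + l = 2*l² + l = l + 2*l²)
P(C) = 4 + 2*C (P(C) = 4 + (C + C) = 4 + 2*C)
1/P(n(g)) = 1/(4 + 2*(50*(1 + 2*50))) = 1/(4 + 2*(50*(1 + 100))) = 1/(4 + 2*(50*101)) = 1/(4 + 2*5050) = 1/(4 + 10100) = 1/10104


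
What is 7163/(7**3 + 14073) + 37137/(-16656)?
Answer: -4333959/2501176 ≈ -1.7328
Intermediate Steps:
7163/(7**3 + 14073) + 37137/(-16656) = 7163/(343 + 14073) + 37137*(-1/16656) = 7163/14416 - 12379/5552 = -4333959/2501176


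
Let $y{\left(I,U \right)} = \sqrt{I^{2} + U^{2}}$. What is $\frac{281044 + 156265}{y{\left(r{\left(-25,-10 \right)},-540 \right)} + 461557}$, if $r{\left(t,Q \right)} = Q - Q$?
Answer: $\frac{437309}{462097} \approx 0.94636$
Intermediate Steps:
$r{\left(t,Q \right)} = 0$
$\frac{281044 + 156265}{y{\left(r{\left(-25,-10 \right)},-540 \right)} + 461557} = \frac{281044 + 156265}{\sqrt{0^{2} + \left(-540\right)^{2}} + 461557} = \frac{437309}{\sqrt{0 + 291600} + 461557} = \frac{437309}{\sqrt{291600} + 461557} = \frac{437309}{540 + 461557} = \frac{437309}{462097}$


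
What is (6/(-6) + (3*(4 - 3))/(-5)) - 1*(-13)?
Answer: 57/5 ≈ 11.400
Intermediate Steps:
(6/(-6) + (3*(4 - 3))/(-5)) - 1*(-13) = (6*(-1/6) + (3*1)*(-1/5)) + 13 = (-1 + 3*(-1/5)) + 13 = (-1 - 3/5) + 13 = -8/5 + 13 = 57/5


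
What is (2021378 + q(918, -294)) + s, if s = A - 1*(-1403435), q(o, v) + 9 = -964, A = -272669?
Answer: 3151171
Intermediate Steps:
q(o, v) = -973 (q(o, v) = -9 - 964 = -973)
s = 1130766 (s = -272669 - 1*(-1403435) = -272669 + 1403435 = 1130766)
(2021378 + q(918, -294)) + s = (2021378 - 973) + 1130766 = 2020405 + 1130766 = 3151171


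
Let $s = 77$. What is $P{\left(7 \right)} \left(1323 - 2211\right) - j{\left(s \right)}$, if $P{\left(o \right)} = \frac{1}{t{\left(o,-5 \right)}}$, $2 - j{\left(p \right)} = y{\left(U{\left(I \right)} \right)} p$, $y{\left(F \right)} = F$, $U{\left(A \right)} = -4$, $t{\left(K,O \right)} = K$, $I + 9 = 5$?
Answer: $- \frac{3058}{7} \approx -436.86$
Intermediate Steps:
$I = -4$ ($I = -9 + 5 = -4$)
$j{\left(p \right)} = 2 + 4 p$ ($j{\left(p \right)} = 2 - - 4 p = 2 + 4 p$)
$P{\left(o \right)} = \frac{1}{o}$
$P{\left(7 \right)} \left(1323 - 2211\right) - j{\left(s \right)} = \frac{1323 - 2211}{7} - \left(2 + 4 \cdot 77\right) = \frac{1}{7} \left(-888\right) - \left(2 + 308\right) = - \frac{888}{7} - 310 = - \frac{3058}{7}$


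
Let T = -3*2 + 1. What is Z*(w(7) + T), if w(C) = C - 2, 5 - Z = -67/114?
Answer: 0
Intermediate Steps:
Z = 637/114 (Z = 5 - (-67)/114 = 5 - 1*(-67/114) = 5 + 67/114 = 637/114 ≈ 5.5877)
w(C) = -2 + C
T = -5 (T = -6 + 1 = -5)
Z*(w(7) + T) = 637*((-2 + 7) - 5)/114 = 637*(5 - 5)/114 = (637/114)*0 = 0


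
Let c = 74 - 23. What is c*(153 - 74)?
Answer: 4029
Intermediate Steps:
c = 51
c*(153 - 74) = 51*(153 - 74) = 51*79 = 4029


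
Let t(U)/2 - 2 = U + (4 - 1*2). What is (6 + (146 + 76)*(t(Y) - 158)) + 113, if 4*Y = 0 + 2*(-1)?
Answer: -33403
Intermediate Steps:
Y = -½ (Y = (0 + 2*(-1))/4 = (0 - 2)/4 = (¼)*(-2) = -½ ≈ -0.50000)
t(U) = 8 + 2*U (t(U) = 4 + 2*(U + (4 - 1*2)) = 4 + 2*(U + (4 - 2)) = 4 + 2*(U + 2) = 4 + 2*(2 + U) = 4 + (4 + 2*U) = 8 + 2*U)
(6 + (146 + 76)*(t(Y) - 158)) + 113 = (6 + (146 + 76)*((8 + 2*(-½)) - 158)) + 113 = (6 + 222*((8 - 1) - 158)) + 113 = (6 + 222*(7 - 158)) + 113 = (6 + 222*(-151)) + 113 = (6 - 33522) + 113 = -33516 + 113 = -33403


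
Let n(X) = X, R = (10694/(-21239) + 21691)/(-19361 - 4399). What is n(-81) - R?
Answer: -244939669/3058416 ≈ -80.087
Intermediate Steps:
R = -2792027/3058416 (R = (10694*(-1/21239) + 21691)/(-23760) = (-10694/21239 + 21691)*(-1/23760) = (460684455/21239)*(-1/23760) = -2792027/3058416 ≈ -0.91290)
n(-81) - R = -81 - 1*(-2792027/3058416) = -81 + 2792027/3058416 = -244939669/3058416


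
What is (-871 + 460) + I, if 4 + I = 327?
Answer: -88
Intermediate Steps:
I = 323 (I = -4 + 327 = 323)
(-871 + 460) + I = (-871 + 460) + 323 = -411 + 323 = -88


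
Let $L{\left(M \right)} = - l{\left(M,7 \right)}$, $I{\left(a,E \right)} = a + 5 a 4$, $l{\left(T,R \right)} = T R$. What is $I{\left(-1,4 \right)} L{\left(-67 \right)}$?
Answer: $-9849$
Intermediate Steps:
$l{\left(T,R \right)} = R T$
$I{\left(a,E \right)} = 21 a$ ($I{\left(a,E \right)} = a + 20 a = 21 a$)
$L{\left(M \right)} = - 7 M$
$I{\left(-1,4 \right)} L{\left(-67 \right)} = 21 \left(-1\right) \left(\left(-7\right) \left(-67\right)\right) = \left(-21\right) 469 = -9849$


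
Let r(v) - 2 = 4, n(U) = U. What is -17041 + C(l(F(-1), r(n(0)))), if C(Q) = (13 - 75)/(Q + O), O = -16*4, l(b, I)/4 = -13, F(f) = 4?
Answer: -988347/58 ≈ -17040.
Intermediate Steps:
r(v) = 6 (r(v) = 2 + 4 = 6)
l(b, I) = -52 (l(b, I) = 4*(-13) = -52)
O = -64
C(Q) = -62/(-64 + Q) (C(Q) = (13 - 75)/(Q - 64) = -62/(-64 + Q))
-17041 + C(l(F(-1), r(n(0)))) = -17041 - 62/(-64 - 52) = -17041 - 62/(-116) = -17041 - 62*(-1/116) = -17041 + 31/58 = -988347/58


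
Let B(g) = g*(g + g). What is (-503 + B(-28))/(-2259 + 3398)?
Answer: 1065/1139 ≈ 0.93503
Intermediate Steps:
B(g) = 2*g² (B(g) = g*(2*g) = 2*g²)
(-503 + B(-28))/(-2259 + 3398) = (-503 + 2*(-28)²)/(-2259 + 3398) = (-503 + 2*784)/1139 = (-503 + 1568)*(1/1139) = 1065*(1/1139) = 1065/1139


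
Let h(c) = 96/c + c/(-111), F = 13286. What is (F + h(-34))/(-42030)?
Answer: -12532966/39655305 ≈ -0.31605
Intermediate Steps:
h(c) = 96/c - c/111 (h(c) = 96/c + c*(-1/111) = 96/c - c/111)
(F + h(-34))/(-42030) = (13286 + (96/(-34) - 1/111*(-34)))/(-42030) = (13286 + (96*(-1/34) + 34/111))*(-1/42030) = (13286 + (-48/17 + 34/111))*(-1/42030) = (13286 - 4750/1887)*(-1/42030) = (25065932/1887)*(-1/42030) = -12532966/39655305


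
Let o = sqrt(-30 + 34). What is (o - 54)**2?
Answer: 2704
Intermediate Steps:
o = 2 (o = sqrt(4) = 2)
(o - 54)**2 = (2 - 54)**2 = (-52)**2 = 2704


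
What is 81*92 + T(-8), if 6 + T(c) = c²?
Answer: 7510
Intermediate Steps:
T(c) = -6 + c²
81*92 + T(-8) = 81*92 + (-6 + (-8)²) = 7452 + (-6 + 64) = 7452 + 58 = 7510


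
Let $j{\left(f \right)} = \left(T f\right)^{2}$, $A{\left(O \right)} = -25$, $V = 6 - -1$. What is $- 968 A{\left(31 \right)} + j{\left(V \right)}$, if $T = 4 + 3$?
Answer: $26601$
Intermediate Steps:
$T = 7$
$V = 7$ ($V = 6 + 1 = 7$)
$j{\left(f \right)} = 49 f^{2}$ ($j{\left(f \right)} = \left(7 f\right)^{2} = 49 f^{2}$)
$- 968 A{\left(31 \right)} + j{\left(V \right)} = \left(-968\right) \left(-25\right) + 49 \cdot 7^{2} = 24200 + 49 \cdot 49 = 24200 + 2401 = 26601$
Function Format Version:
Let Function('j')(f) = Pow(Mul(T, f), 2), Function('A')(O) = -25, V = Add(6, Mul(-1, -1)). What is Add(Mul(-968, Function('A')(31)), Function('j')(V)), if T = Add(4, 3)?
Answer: 26601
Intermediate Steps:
T = 7
V = 7 (V = Add(6, 1) = 7)
Function('j')(f) = Mul(49, Pow(f, 2)) (Function('j')(f) = Pow(Mul(7, f), 2) = Mul(49, Pow(f, 2)))
Add(Mul(-968, Function('A')(31)), Function('j')(V)) = Add(Mul(-968, -25), Mul(49, Pow(7, 2))) = Add(24200, Mul(49, 49)) = Add(24200, 2401) = 26601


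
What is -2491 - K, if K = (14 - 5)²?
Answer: -2572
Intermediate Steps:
K = 81 (K = 9² = 81)
-2491 - K = -2491 - 1*81 = -2491 - 81 = -2572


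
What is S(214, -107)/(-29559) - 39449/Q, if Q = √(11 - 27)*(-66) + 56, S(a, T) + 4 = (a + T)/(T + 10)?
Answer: -263919684803/8701066064 - 1301817*I/9104 ≈ -30.332 - 142.99*I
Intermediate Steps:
S(a, T) = -4 + (T + a)/(10 + T) (S(a, T) = -4 + (a + T)/(T + 10) = -4 + (T + a)/(10 + T))
Q = 56 - 264*I (Q = √(-16)*(-66) + 56 = (4*I)*(-66) + 56 = -264*I + 56 = 56 - 264*I ≈ 56.0 - 264.0*I)
S(214, -107)/(-29559) - 39449/Q = ((-40 + 214 - 3*(-107))/(10 - 107))/(-29559) - 39449*(56 + 264*I)/72832 = ((-40 + 214 + 321)/(-97))*(-1/29559) - 39449*(56 + 264*I)/72832 = -1/97*495*(-1/29559) - 39449*(56 + 264*I)/72832 = -495/97*(-1/29559) - 39449*(56 + 264*I)/72832 = 165/955741 - 39449*(56 + 264*I)/72832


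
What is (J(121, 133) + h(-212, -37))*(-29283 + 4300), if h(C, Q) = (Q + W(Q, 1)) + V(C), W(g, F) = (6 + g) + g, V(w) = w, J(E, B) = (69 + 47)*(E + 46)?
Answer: -476051065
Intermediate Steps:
J(E, B) = 5336 + 116*E (J(E, B) = 116*(46 + E) = 5336 + 116*E)
W(g, F) = 6 + 2*g
h(C, Q) = 6 + C + 3*Q (h(C, Q) = (Q + (6 + 2*Q)) + C = (6 + 3*Q) + C = 6 + C + 3*Q)
(J(121, 133) + h(-212, -37))*(-29283 + 4300) = ((5336 + 116*121) + (6 - 212 + 3*(-37)))*(-29283 + 4300) = ((5336 + 14036) + (6 - 212 - 111))*(-24983) = (19372 - 317)*(-24983) = 19055*(-24983) = -476051065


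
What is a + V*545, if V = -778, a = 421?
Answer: -423589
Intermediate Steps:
a + V*545 = 421 - 778*545 = 421 - 424010 = -423589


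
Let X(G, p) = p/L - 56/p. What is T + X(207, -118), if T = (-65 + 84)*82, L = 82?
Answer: 3766469/2419 ≈ 1557.0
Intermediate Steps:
X(G, p) = -56/p + p/82 (X(G, p) = p/82 - 56/p = -56/p + p/82)
T = 1558 (T = 19*82 = 1558)
T + X(207, -118) = 1558 + (-56/(-118) + (1/82)*(-118)) = 1558 + (-56*(-1/118) - 59/41) = 1558 + (28/59 - 59/41) = 1558 - 2333/2419 = 3766469/2419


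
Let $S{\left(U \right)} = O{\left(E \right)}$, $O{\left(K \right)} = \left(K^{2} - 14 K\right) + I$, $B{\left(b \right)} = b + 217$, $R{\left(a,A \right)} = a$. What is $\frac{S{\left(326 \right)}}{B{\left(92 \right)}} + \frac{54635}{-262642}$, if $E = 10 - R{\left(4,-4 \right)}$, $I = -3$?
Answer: $- \frac{10092319}{27052126} \approx -0.37307$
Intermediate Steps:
$B{\left(b \right)} = 217 + b$
$E = 6$ ($E = 10 - 4 = 6$)
$O{\left(K \right)} = -3 + K^{2} - 14 K$ ($O{\left(K \right)} = \left(K^{2} - 14 K\right) - 3 = -3 + K^{2} - 14 K$)
$S{\left(U \right)} = -51$ ($S{\left(U \right)} = -3 + 6^{2} - 84 = -3 + 36 - 84 = -51$)
$\frac{S{\left(326 \right)}}{B{\left(92 \right)}} + \frac{54635}{-262642} = - \frac{51}{217 + 92} + \frac{54635}{-262642} = - \frac{51}{309} + 54635 \left(- \frac{1}{262642}\right) = \left(-51\right) \frac{1}{309} - \frac{54635}{262642} = - \frac{17}{103} - \frac{54635}{262642} = - \frac{10092319}{27052126}$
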